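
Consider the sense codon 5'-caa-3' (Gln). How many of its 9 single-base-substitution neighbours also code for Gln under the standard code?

Position 1: none → 0 synonymous.
Position 2: none → 0 synonymous.
Position 3: CAG → 1 synonymous.
Total: 0 + 0 + 1 = 1.

1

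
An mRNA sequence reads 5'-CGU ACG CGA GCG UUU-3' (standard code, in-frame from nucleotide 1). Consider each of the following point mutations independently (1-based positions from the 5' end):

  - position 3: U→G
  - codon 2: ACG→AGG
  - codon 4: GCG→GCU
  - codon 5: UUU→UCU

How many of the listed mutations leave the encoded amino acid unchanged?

Codon 1: CGU (Arg) → CGG (Arg) — synonymous.
Codon 2: ACG (Thr) → AGG (Arg) — missense.
Codon 4: GCG (Ala) → GCU (Ala) — synonymous.
Codon 5: UUU (Phe) → UCU (Ser) — missense.
Synonymous: 2 of 4.

2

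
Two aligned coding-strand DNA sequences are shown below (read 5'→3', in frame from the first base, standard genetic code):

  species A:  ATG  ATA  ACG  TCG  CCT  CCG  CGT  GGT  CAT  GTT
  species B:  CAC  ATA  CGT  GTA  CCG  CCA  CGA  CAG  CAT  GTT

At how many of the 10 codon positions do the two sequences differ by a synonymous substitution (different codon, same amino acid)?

3

Codon 1: ATG Met / CAC His — nonsynonymous.
Codon 2: ATA Ile / ATA Ile — identical.
Codon 3: ACG Thr / CGT Arg — nonsynonymous.
Codon 4: TCG Ser / GTA Val — nonsynonymous.
Codon 5: CCT Pro / CCG Pro — synonymous.
Codon 6: CCG Pro / CCA Pro — synonymous.
Codon 7: CGT Arg / CGA Arg — synonymous.
Codon 8: GGT Gly / CAG Gln — nonsynonymous.
Codon 9: CAT His / CAT His — identical.
Codon 10: GTT Val / GTT Val — identical.
Synonymous differences: 3.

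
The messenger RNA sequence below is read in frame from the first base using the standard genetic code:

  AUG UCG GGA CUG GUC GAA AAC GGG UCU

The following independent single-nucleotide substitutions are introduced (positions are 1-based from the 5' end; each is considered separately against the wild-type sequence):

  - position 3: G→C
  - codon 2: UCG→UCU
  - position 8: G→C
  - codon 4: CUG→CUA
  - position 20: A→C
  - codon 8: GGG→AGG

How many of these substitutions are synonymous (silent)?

2

Codon 1: AUG (Met) → AUC (Ile) — missense.
Codon 2: UCG (Ser) → UCU (Ser) — synonymous.
Codon 3: GGA (Gly) → GCA (Ala) — missense.
Codon 4: CUG (Leu) → CUA (Leu) — synonymous.
Codon 7: AAC (Asn) → ACC (Thr) — missense.
Codon 8: GGG (Gly) → AGG (Arg) — missense.
Synonymous: 2 of 6.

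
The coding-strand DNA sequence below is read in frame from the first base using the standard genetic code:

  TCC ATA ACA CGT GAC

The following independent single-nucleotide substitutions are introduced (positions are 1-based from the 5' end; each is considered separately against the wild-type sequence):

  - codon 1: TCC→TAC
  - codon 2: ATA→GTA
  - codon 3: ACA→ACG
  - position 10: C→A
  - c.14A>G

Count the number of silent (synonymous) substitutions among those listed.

1

Codon 1: TCC (Ser) → TAC (Tyr) — missense.
Codon 2: ATA (Ile) → GTA (Val) — missense.
Codon 3: ACA (Thr) → ACG (Thr) — synonymous.
Codon 4: CGT (Arg) → AGT (Ser) — missense.
Codon 5: GAC (Asp) → GGC (Gly) — missense.
Synonymous: 1 of 5.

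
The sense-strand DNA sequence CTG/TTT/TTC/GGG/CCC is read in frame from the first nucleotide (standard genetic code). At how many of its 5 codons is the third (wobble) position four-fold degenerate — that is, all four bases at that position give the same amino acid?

3

Codon 1 CTG (Leu): third position 4-fold.
Codon 2 TTT (Phe): third position 2-fold.
Codon 3 TTC (Phe): third position 2-fold.
Codon 4 GGG (Gly): third position 4-fold.
Codon 5 CCC (Pro): third position 4-fold.
Four-fold degenerate third positions: 3.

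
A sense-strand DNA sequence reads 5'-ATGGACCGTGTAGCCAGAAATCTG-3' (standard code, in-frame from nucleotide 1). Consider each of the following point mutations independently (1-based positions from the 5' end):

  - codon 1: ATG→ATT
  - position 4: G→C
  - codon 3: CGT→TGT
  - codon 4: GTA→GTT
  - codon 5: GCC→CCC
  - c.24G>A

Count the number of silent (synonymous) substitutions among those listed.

Codon 1: ATG (Met) → ATT (Ile) — missense.
Codon 2: GAC (Asp) → CAC (His) — missense.
Codon 3: CGT (Arg) → TGT (Cys) — missense.
Codon 4: GTA (Val) → GTT (Val) — synonymous.
Codon 5: GCC (Ala) → CCC (Pro) — missense.
Codon 8: CTG (Leu) → CTA (Leu) — synonymous.
Synonymous: 2 of 6.

2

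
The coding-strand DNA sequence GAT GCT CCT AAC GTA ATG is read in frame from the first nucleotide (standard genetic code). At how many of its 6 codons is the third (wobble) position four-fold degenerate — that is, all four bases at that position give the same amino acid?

3

Codon 1 GAT (Asp): third position 2-fold.
Codon 2 GCT (Ala): third position 4-fold.
Codon 3 CCT (Pro): third position 4-fold.
Codon 4 AAC (Asn): third position 2-fold.
Codon 5 GTA (Val): third position 4-fold.
Codon 6 ATG (Met): third position 1-fold.
Four-fold degenerate third positions: 3.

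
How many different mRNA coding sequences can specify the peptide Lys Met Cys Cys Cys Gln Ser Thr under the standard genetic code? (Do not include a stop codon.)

Lys: 2 codons.
Met: 1 codon.
Cys: 2 codons.
Cys: 2 codons.
Cys: 2 codons.
Gln: 2 codons.
Ser: 6 codons.
Thr: 4 codons.
2 × 1 × 2 × 2 × 2 × 2 × 6 × 4 = 768.

768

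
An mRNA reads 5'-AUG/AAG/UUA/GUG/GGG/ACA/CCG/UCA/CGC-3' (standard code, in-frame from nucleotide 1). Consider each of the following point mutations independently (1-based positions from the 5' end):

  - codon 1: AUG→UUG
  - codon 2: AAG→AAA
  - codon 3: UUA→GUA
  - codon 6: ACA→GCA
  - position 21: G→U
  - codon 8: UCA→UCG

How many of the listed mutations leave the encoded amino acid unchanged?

Codon 1: AUG (Met) → UUG (Leu) — missense.
Codon 2: AAG (Lys) → AAA (Lys) — synonymous.
Codon 3: UUA (Leu) → GUA (Val) — missense.
Codon 6: ACA (Thr) → GCA (Ala) — missense.
Codon 7: CCG (Pro) → CCU (Pro) — synonymous.
Codon 8: UCA (Ser) → UCG (Ser) — synonymous.
Synonymous: 3 of 6.

3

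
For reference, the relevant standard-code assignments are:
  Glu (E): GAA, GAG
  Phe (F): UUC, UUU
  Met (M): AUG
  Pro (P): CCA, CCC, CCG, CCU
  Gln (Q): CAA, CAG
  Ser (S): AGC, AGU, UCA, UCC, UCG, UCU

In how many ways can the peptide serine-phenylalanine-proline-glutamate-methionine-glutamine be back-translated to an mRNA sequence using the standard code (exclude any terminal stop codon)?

192

Ser: 6 codons.
Phe: 2 codons.
Pro: 4 codons.
Glu: 2 codons.
Met: 1 codon.
Gln: 2 codons.
6 × 2 × 4 × 2 × 1 × 2 = 192.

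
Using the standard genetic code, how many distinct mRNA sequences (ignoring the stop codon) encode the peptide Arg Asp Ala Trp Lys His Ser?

1152

Arg: 6 codons.
Asp: 2 codons.
Ala: 4 codons.
Trp: 1 codon.
Lys: 2 codons.
His: 2 codons.
Ser: 6 codons.
6 × 2 × 4 × 1 × 2 × 2 × 6 = 1152.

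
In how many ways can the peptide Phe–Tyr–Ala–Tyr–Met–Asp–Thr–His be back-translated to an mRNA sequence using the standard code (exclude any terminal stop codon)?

Phe: 2 codons.
Tyr: 2 codons.
Ala: 4 codons.
Tyr: 2 codons.
Met: 1 codon.
Asp: 2 codons.
Thr: 4 codons.
His: 2 codons.
2 × 2 × 4 × 2 × 1 × 2 × 4 × 2 = 512.

512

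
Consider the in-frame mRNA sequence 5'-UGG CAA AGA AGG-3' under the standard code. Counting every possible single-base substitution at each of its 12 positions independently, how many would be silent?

5

Codon 1 (UGG, Trp): 0 synonymous substitutions.
Codon 2 (CAA, Gln): 1 synonymous substitution.
Codon 3 (AGA, Arg): 2 synonymous substitutions.
Codon 4 (AGG, Arg): 2 synonymous substitutions.
Total: 0 + 1 + 2 + 2 = 5.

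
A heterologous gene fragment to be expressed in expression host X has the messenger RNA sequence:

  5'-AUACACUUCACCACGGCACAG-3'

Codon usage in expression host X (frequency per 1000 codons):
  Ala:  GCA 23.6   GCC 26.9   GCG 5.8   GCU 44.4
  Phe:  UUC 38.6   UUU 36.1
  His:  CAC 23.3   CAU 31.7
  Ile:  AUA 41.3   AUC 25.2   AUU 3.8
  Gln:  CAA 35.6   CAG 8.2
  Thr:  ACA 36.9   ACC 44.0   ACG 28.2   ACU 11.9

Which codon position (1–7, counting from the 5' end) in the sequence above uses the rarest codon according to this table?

Codon 1 AUA (Ile): 41.3 per 1000.
Codon 2 CAC (His): 23.3 per 1000.
Codon 3 UUC (Phe): 38.6 per 1000.
Codon 4 ACC (Thr): 44.0 per 1000.
Codon 5 ACG (Thr): 28.2 per 1000.
Codon 6 GCA (Ala): 23.6 per 1000.
Codon 7 CAG (Gln): 8.2 per 1000.
Lowest frequency is 8.2 at codon 7.

7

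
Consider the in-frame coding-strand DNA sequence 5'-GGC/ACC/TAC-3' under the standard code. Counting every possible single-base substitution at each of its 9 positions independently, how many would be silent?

7

Codon 1 (GGC, Gly): 3 synonymous substitutions.
Codon 2 (ACC, Thr): 3 synonymous substitutions.
Codon 3 (TAC, Tyr): 1 synonymous substitution.
Total: 3 + 3 + 1 = 7.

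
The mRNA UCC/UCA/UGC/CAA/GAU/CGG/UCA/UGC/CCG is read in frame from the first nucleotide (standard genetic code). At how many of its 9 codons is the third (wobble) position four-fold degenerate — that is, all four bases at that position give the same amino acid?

Codon 1 UCC (Ser): third position 4-fold.
Codon 2 UCA (Ser): third position 4-fold.
Codon 3 UGC (Cys): third position 2-fold.
Codon 4 CAA (Gln): third position 2-fold.
Codon 5 GAU (Asp): third position 2-fold.
Codon 6 CGG (Arg): third position 4-fold.
Codon 7 UCA (Ser): third position 4-fold.
Codon 8 UGC (Cys): third position 2-fold.
Codon 9 CCG (Pro): third position 4-fold.
Four-fold degenerate third positions: 5.

5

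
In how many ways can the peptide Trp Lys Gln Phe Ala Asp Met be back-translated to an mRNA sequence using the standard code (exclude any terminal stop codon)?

Trp: 1 codon.
Lys: 2 codons.
Gln: 2 codons.
Phe: 2 codons.
Ala: 4 codons.
Asp: 2 codons.
Met: 1 codon.
1 × 2 × 2 × 2 × 4 × 2 × 1 = 64.

64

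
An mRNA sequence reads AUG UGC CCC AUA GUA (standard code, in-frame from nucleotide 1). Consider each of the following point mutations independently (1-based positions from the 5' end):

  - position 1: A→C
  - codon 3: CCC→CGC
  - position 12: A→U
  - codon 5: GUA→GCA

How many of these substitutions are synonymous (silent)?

1

Codon 1: AUG (Met) → CUG (Leu) — missense.
Codon 3: CCC (Pro) → CGC (Arg) — missense.
Codon 4: AUA (Ile) → AUU (Ile) — synonymous.
Codon 5: GUA (Val) → GCA (Ala) — missense.
Synonymous: 1 of 4.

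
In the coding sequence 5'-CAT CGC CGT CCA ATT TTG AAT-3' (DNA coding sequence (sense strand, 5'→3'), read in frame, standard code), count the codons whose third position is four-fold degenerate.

Codon 1 CAT (His): third position 2-fold.
Codon 2 CGC (Arg): third position 4-fold.
Codon 3 CGT (Arg): third position 4-fold.
Codon 4 CCA (Pro): third position 4-fold.
Codon 5 ATT (Ile): third position 3-fold.
Codon 6 TTG (Leu): third position 2-fold.
Codon 7 AAT (Asn): third position 2-fold.
Four-fold degenerate third positions: 3.

3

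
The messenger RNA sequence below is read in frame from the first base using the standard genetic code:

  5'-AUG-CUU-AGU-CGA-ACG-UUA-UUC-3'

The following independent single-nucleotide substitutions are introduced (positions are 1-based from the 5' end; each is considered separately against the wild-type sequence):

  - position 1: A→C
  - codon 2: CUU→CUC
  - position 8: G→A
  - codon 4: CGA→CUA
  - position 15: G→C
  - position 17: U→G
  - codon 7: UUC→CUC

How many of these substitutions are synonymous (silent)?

2

Codon 1: AUG (Met) → CUG (Leu) — missense.
Codon 2: CUU (Leu) → CUC (Leu) — synonymous.
Codon 3: AGU (Ser) → AAU (Asn) — missense.
Codon 4: CGA (Arg) → CUA (Leu) — missense.
Codon 5: ACG (Thr) → ACC (Thr) — synonymous.
Codon 6: UUA (Leu) → UGA (Stop) — nonsense.
Codon 7: UUC (Phe) → CUC (Leu) — missense.
Synonymous: 2 of 7.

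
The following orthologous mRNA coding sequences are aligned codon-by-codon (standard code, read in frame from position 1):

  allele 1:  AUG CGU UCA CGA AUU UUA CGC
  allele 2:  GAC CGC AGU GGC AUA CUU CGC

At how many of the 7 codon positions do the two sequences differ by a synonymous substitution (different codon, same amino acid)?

4

Codon 1: AUG Met / GAC Asp — nonsynonymous.
Codon 2: CGU Arg / CGC Arg — synonymous.
Codon 3: UCA Ser / AGU Ser — synonymous.
Codon 4: CGA Arg / GGC Gly — nonsynonymous.
Codon 5: AUU Ile / AUA Ile — synonymous.
Codon 6: UUA Leu / CUU Leu — synonymous.
Codon 7: CGC Arg / CGC Arg — identical.
Synonymous differences: 4.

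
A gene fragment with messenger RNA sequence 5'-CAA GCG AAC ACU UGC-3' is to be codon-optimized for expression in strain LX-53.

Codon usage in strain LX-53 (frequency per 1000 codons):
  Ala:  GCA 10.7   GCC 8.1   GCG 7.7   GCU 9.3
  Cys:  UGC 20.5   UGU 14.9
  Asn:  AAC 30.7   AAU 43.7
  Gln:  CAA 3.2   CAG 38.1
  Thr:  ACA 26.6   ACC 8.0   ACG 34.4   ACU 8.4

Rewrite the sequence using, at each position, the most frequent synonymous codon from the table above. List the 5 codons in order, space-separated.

CAG GCA AAU ACG UGC

Codon 1 (Gln): best is CAG at 38.1.
Codon 2 (Ala): best is GCA at 10.7.
Codon 3 (Asn): best is AAU at 43.7.
Codon 4 (Thr): best is ACG at 34.4.
Codon 5 (Cys): best is UGC at 20.5.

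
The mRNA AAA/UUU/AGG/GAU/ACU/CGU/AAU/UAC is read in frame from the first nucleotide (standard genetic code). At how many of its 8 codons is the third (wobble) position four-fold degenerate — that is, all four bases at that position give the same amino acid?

Codon 1 AAA (Lys): third position 2-fold.
Codon 2 UUU (Phe): third position 2-fold.
Codon 3 AGG (Arg): third position 2-fold.
Codon 4 GAU (Asp): third position 2-fold.
Codon 5 ACU (Thr): third position 4-fold.
Codon 6 CGU (Arg): third position 4-fold.
Codon 7 AAU (Asn): third position 2-fold.
Codon 8 UAC (Tyr): third position 2-fold.
Four-fold degenerate third positions: 2.

2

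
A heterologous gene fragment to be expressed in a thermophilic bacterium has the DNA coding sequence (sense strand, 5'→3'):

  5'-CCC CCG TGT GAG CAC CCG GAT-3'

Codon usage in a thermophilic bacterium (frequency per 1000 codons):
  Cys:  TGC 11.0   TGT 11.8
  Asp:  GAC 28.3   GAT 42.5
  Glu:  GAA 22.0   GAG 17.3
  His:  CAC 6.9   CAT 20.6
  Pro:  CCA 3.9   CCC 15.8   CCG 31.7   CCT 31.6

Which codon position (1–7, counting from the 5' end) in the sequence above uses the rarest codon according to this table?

5

Codon 1 CCC (Pro): 15.8 per 1000.
Codon 2 CCG (Pro): 31.7 per 1000.
Codon 3 TGT (Cys): 11.8 per 1000.
Codon 4 GAG (Glu): 17.3 per 1000.
Codon 5 CAC (His): 6.9 per 1000.
Codon 6 CCG (Pro): 31.7 per 1000.
Codon 7 GAT (Asp): 42.5 per 1000.
Lowest frequency is 6.9 at codon 5.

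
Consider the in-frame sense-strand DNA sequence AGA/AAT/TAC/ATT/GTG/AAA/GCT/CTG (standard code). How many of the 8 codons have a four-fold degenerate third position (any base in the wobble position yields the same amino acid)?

Codon 1 AGA (Arg): third position 2-fold.
Codon 2 AAT (Asn): third position 2-fold.
Codon 3 TAC (Tyr): third position 2-fold.
Codon 4 ATT (Ile): third position 3-fold.
Codon 5 GTG (Val): third position 4-fold.
Codon 6 AAA (Lys): third position 2-fold.
Codon 7 GCT (Ala): third position 4-fold.
Codon 8 CTG (Leu): third position 4-fold.
Four-fold degenerate third positions: 3.

3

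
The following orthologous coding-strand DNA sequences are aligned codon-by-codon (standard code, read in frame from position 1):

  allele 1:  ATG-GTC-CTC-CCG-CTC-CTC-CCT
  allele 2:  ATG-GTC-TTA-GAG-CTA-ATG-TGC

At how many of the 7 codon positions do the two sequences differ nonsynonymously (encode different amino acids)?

Codon 1: ATG Met / ATG Met — identical.
Codon 2: GTC Val / GTC Val — identical.
Codon 3: CTC Leu / TTA Leu — synonymous.
Codon 4: CCG Pro / GAG Glu — nonsynonymous.
Codon 5: CTC Leu / CTA Leu — synonymous.
Codon 6: CTC Leu / ATG Met — nonsynonymous.
Codon 7: CCT Pro / TGC Cys — nonsynonymous.
Nonsynonymous differences: 3.

3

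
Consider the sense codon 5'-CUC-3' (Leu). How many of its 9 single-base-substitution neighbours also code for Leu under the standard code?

Position 1: none → 0 synonymous.
Position 2: none → 0 synonymous.
Position 3: CUU, CUA, CUG → 3 synonymous.
Total: 0 + 0 + 3 = 3.

3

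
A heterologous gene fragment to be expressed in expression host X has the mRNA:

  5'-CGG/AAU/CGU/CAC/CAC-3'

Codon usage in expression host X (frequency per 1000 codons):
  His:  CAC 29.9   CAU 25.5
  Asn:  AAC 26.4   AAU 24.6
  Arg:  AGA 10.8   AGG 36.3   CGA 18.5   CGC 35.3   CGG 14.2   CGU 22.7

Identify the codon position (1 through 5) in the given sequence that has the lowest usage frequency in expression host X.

1

Codon 1 CGG (Arg): 14.2 per 1000.
Codon 2 AAU (Asn): 24.6 per 1000.
Codon 3 CGU (Arg): 22.7 per 1000.
Codon 4 CAC (His): 29.9 per 1000.
Codon 5 CAC (His): 29.9 per 1000.
Lowest frequency is 14.2 at codon 1.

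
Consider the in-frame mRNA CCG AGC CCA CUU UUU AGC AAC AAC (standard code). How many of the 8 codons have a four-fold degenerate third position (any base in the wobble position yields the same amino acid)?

3

Codon 1 CCG (Pro): third position 4-fold.
Codon 2 AGC (Ser): third position 2-fold.
Codon 3 CCA (Pro): third position 4-fold.
Codon 4 CUU (Leu): third position 4-fold.
Codon 5 UUU (Phe): third position 2-fold.
Codon 6 AGC (Ser): third position 2-fold.
Codon 7 AAC (Asn): third position 2-fold.
Codon 8 AAC (Asn): third position 2-fold.
Four-fold degenerate third positions: 3.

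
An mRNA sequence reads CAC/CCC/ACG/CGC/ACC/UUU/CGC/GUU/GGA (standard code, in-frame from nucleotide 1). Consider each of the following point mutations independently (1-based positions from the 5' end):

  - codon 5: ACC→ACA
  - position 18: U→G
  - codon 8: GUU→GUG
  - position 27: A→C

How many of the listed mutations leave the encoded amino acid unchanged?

Codon 5: ACC (Thr) → ACA (Thr) — synonymous.
Codon 6: UUU (Phe) → UUG (Leu) — missense.
Codon 8: GUU (Val) → GUG (Val) — synonymous.
Codon 9: GGA (Gly) → GGC (Gly) — synonymous.
Synonymous: 3 of 4.

3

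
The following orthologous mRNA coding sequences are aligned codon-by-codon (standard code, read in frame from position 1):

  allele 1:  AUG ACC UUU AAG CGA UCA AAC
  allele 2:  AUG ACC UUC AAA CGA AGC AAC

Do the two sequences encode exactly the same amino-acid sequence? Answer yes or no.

Codon 1: AUG Met / AUG Met — identical.
Codon 2: ACC Thr / ACC Thr — identical.
Codon 3: UUU Phe / UUC Phe — synonymous.
Codon 4: AAG Lys / AAA Lys — synonymous.
Codon 5: CGA Arg / CGA Arg — identical.
Codon 6: UCA Ser / AGC Ser — synonymous.
Codon 7: AAC Asn / AAC Asn — identical.
Nonsynonymous differences: 0 → same protein.

yes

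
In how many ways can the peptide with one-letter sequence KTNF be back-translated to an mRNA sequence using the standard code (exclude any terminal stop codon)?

Lys: 2 codons.
Thr: 4 codons.
Asn: 2 codons.
Phe: 2 codons.
2 × 4 × 2 × 2 = 32.

32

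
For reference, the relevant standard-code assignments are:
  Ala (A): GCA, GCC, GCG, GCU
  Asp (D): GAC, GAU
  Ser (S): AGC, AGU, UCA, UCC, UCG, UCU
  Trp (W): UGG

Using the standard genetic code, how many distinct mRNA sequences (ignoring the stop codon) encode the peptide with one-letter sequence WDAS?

Trp: 1 codon.
Asp: 2 codons.
Ala: 4 codons.
Ser: 6 codons.
1 × 2 × 4 × 6 = 48.

48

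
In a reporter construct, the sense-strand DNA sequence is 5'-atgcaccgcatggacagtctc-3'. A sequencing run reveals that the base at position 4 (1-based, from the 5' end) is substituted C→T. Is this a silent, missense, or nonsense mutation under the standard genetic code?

Position 4 falls in codon 2: CAC → His.
After the substitution the codon is TAC → Tyr.
His ≠ Tyr, so this is a missense mutation.

missense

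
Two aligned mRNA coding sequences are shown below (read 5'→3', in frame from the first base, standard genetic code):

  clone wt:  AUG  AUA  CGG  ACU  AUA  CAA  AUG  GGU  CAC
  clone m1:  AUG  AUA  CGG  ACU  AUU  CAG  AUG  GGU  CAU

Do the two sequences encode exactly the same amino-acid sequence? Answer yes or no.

Codon 1: AUG Met / AUG Met — identical.
Codon 2: AUA Ile / AUA Ile — identical.
Codon 3: CGG Arg / CGG Arg — identical.
Codon 4: ACU Thr / ACU Thr — identical.
Codon 5: AUA Ile / AUU Ile — synonymous.
Codon 6: CAA Gln / CAG Gln — synonymous.
Codon 7: AUG Met / AUG Met — identical.
Codon 8: GGU Gly / GGU Gly — identical.
Codon 9: CAC His / CAU His — synonymous.
Nonsynonymous differences: 0 → same protein.

yes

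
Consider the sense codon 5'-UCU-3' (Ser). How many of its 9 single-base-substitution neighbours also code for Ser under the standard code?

3

Position 1: none → 0 synonymous.
Position 2: none → 0 synonymous.
Position 3: UCC, UCA, UCG → 3 synonymous.
Total: 0 + 0 + 3 = 3.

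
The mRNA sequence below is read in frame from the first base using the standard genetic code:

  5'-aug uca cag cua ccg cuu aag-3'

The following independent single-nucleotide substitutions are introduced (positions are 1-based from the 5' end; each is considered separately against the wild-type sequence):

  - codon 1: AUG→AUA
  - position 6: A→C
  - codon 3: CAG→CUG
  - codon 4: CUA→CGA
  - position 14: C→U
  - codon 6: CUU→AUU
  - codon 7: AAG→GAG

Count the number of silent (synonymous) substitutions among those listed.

1

Codon 1: AUG (Met) → AUA (Ile) — missense.
Codon 2: UCA (Ser) → UCC (Ser) — synonymous.
Codon 3: CAG (Gln) → CUG (Leu) — missense.
Codon 4: CUA (Leu) → CGA (Arg) — missense.
Codon 5: CCG (Pro) → CUG (Leu) — missense.
Codon 6: CUU (Leu) → AUU (Ile) — missense.
Codon 7: AAG (Lys) → GAG (Glu) — missense.
Synonymous: 1 of 7.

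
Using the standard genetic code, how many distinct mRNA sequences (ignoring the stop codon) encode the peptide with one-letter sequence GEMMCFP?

128

Gly: 4 codons.
Glu: 2 codons.
Met: 1 codon.
Met: 1 codon.
Cys: 2 codons.
Phe: 2 codons.
Pro: 4 codons.
4 × 2 × 1 × 1 × 2 × 2 × 4 = 128.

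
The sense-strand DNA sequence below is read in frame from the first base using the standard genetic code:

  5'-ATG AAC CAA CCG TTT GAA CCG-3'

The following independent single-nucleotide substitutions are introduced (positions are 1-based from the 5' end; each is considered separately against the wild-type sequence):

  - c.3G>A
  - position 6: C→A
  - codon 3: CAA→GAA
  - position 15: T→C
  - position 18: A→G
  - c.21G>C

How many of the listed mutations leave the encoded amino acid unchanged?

Codon 1: ATG (Met) → ATA (Ile) — missense.
Codon 2: AAC (Asn) → AAA (Lys) — missense.
Codon 3: CAA (Gln) → GAA (Glu) — missense.
Codon 5: TTT (Phe) → TTC (Phe) — synonymous.
Codon 6: GAA (Glu) → GAG (Glu) — synonymous.
Codon 7: CCG (Pro) → CCC (Pro) — synonymous.
Synonymous: 3 of 6.

3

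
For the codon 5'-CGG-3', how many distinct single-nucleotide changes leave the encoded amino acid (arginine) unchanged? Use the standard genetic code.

4

Position 1: AGG → 1 synonymous.
Position 2: none → 0 synonymous.
Position 3: CGU, CGC, CGA → 3 synonymous.
Total: 1 + 0 + 3 = 4.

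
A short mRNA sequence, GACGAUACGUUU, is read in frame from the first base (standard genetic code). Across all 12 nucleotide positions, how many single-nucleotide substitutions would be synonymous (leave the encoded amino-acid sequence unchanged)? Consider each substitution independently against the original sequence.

Codon 1 (GAC, Asp): 1 synonymous substitution.
Codon 2 (GAU, Asp): 1 synonymous substitution.
Codon 3 (ACG, Thr): 3 synonymous substitutions.
Codon 4 (UUU, Phe): 1 synonymous substitution.
Total: 1 + 1 + 3 + 1 = 6.

6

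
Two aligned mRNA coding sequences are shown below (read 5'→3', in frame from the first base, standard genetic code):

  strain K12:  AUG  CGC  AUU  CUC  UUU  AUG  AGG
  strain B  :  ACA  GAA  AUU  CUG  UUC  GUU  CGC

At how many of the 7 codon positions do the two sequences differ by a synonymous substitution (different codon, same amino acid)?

Codon 1: AUG Met / ACA Thr — nonsynonymous.
Codon 2: CGC Arg / GAA Glu — nonsynonymous.
Codon 3: AUU Ile / AUU Ile — identical.
Codon 4: CUC Leu / CUG Leu — synonymous.
Codon 5: UUU Phe / UUC Phe — synonymous.
Codon 6: AUG Met / GUU Val — nonsynonymous.
Codon 7: AGG Arg / CGC Arg — synonymous.
Synonymous differences: 3.

3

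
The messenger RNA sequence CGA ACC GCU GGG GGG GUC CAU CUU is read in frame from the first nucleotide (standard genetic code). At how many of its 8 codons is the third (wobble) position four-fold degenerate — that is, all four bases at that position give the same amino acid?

7

Codon 1 CGA (Arg): third position 4-fold.
Codon 2 ACC (Thr): third position 4-fold.
Codon 3 GCU (Ala): third position 4-fold.
Codon 4 GGG (Gly): third position 4-fold.
Codon 5 GGG (Gly): third position 4-fold.
Codon 6 GUC (Val): third position 4-fold.
Codon 7 CAU (His): third position 2-fold.
Codon 8 CUU (Leu): third position 4-fold.
Four-fold degenerate third positions: 7.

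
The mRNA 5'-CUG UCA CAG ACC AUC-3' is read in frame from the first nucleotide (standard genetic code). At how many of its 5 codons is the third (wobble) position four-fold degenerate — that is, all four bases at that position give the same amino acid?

Codon 1 CUG (Leu): third position 4-fold.
Codon 2 UCA (Ser): third position 4-fold.
Codon 3 CAG (Gln): third position 2-fold.
Codon 4 ACC (Thr): third position 4-fold.
Codon 5 AUC (Ile): third position 3-fold.
Four-fold degenerate third positions: 3.

3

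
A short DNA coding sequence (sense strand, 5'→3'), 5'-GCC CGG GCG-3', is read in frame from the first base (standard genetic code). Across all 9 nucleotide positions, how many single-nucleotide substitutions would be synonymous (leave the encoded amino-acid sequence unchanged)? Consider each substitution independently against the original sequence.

Codon 1 (GCC, Ala): 3 synonymous substitutions.
Codon 2 (CGG, Arg): 4 synonymous substitutions.
Codon 3 (GCG, Ala): 3 synonymous substitutions.
Total: 3 + 4 + 3 = 10.

10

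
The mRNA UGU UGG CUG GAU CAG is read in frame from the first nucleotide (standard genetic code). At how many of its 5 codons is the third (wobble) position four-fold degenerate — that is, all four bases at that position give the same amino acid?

1

Codon 1 UGU (Cys): third position 2-fold.
Codon 2 UGG (Trp): third position 1-fold.
Codon 3 CUG (Leu): third position 4-fold.
Codon 4 GAU (Asp): third position 2-fold.
Codon 5 CAG (Gln): third position 2-fold.
Four-fold degenerate third positions: 1.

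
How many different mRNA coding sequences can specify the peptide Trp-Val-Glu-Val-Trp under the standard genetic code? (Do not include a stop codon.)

32

Trp: 1 codon.
Val: 4 codons.
Glu: 2 codons.
Val: 4 codons.
Trp: 1 codon.
1 × 4 × 2 × 4 × 1 = 32.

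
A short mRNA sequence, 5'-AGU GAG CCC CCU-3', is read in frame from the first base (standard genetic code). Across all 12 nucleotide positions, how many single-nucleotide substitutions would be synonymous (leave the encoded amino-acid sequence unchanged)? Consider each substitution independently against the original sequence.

8

Codon 1 (AGU, Ser): 1 synonymous substitution.
Codon 2 (GAG, Glu): 1 synonymous substitution.
Codon 3 (CCC, Pro): 3 synonymous substitutions.
Codon 4 (CCU, Pro): 3 synonymous substitutions.
Total: 1 + 1 + 3 + 3 = 8.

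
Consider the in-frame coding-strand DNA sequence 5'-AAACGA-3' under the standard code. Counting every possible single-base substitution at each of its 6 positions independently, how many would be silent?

5

Codon 1 (AAA, Lys): 1 synonymous substitution.
Codon 2 (CGA, Arg): 4 synonymous substitutions.
Total: 1 + 4 = 5.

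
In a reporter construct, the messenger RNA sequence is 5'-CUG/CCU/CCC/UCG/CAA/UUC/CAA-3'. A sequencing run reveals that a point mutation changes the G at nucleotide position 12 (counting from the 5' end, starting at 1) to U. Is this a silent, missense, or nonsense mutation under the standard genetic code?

Position 12 falls in codon 4: UCG → Ser.
After the substitution the codon is UCU → Ser.
Both encode Ser, so the change is synonymous.

silent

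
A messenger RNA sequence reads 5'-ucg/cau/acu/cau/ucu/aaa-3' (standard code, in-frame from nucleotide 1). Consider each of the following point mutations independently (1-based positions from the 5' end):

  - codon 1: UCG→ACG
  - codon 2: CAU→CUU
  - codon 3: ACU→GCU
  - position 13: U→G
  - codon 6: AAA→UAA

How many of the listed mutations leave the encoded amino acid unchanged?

Codon 1: UCG (Ser) → ACG (Thr) — missense.
Codon 2: CAU (His) → CUU (Leu) — missense.
Codon 3: ACU (Thr) → GCU (Ala) — missense.
Codon 5: UCU (Ser) → GCU (Ala) — missense.
Codon 6: AAA (Lys) → UAA (Stop) — nonsense.
Synonymous: 0 of 5.

0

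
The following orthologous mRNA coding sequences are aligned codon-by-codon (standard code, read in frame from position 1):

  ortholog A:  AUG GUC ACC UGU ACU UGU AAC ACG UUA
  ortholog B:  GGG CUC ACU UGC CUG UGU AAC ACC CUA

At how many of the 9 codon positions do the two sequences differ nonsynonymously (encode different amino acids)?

Codon 1: AUG Met / GGG Gly — nonsynonymous.
Codon 2: GUC Val / CUC Leu — nonsynonymous.
Codon 3: ACC Thr / ACU Thr — synonymous.
Codon 4: UGU Cys / UGC Cys — synonymous.
Codon 5: ACU Thr / CUG Leu — nonsynonymous.
Codon 6: UGU Cys / UGU Cys — identical.
Codon 7: AAC Asn / AAC Asn — identical.
Codon 8: ACG Thr / ACC Thr — synonymous.
Codon 9: UUA Leu / CUA Leu — synonymous.
Nonsynonymous differences: 3.

3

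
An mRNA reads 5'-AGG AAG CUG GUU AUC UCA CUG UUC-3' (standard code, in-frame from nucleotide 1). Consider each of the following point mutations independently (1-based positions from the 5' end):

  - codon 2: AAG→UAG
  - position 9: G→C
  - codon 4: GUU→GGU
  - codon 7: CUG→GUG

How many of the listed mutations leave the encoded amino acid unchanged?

Codon 2: AAG (Lys) → UAG (Stop) — nonsense.
Codon 3: CUG (Leu) → CUC (Leu) — synonymous.
Codon 4: GUU (Val) → GGU (Gly) — missense.
Codon 7: CUG (Leu) → GUG (Val) — missense.
Synonymous: 1 of 4.

1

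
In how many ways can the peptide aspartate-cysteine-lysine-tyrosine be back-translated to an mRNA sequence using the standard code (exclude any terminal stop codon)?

Asp: 2 codons.
Cys: 2 codons.
Lys: 2 codons.
Tyr: 2 codons.
2 × 2 × 2 × 2 = 16.

16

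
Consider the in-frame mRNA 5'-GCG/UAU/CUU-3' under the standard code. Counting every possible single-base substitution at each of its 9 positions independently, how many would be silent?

Codon 1 (GCG, Ala): 3 synonymous substitutions.
Codon 2 (UAU, Tyr): 1 synonymous substitution.
Codon 3 (CUU, Leu): 3 synonymous substitutions.
Total: 3 + 1 + 3 = 7.

7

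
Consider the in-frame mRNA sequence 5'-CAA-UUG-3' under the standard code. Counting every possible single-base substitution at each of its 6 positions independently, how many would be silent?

3

Codon 1 (CAA, Gln): 1 synonymous substitution.
Codon 2 (UUG, Leu): 2 synonymous substitutions.
Total: 1 + 2 = 3.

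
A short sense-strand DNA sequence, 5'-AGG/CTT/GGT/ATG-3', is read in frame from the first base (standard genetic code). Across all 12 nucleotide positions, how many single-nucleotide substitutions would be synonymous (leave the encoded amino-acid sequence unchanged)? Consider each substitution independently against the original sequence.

Codon 1 (AGG, Arg): 2 synonymous substitutions.
Codon 2 (CTT, Leu): 3 synonymous substitutions.
Codon 3 (GGT, Gly): 3 synonymous substitutions.
Codon 4 (ATG, Met): 0 synonymous substitutions.
Total: 2 + 3 + 3 + 0 = 8.

8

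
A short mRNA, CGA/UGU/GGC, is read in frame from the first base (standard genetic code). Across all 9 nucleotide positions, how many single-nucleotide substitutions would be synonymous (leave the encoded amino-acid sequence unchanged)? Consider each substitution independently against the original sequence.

8

Codon 1 (CGA, Arg): 4 synonymous substitutions.
Codon 2 (UGU, Cys): 1 synonymous substitution.
Codon 3 (GGC, Gly): 3 synonymous substitutions.
Total: 4 + 1 + 3 = 8.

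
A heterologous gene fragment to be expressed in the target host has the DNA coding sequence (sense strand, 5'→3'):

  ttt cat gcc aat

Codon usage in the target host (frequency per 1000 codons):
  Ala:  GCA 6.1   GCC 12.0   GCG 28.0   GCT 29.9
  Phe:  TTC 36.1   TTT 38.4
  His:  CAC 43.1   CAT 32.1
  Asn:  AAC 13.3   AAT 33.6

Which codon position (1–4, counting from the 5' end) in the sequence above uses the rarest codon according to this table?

Codon 1 TTT (Phe): 38.4 per 1000.
Codon 2 CAT (His): 32.1 per 1000.
Codon 3 GCC (Ala): 12.0 per 1000.
Codon 4 AAT (Asn): 33.6 per 1000.
Lowest frequency is 12.0 at codon 3.

3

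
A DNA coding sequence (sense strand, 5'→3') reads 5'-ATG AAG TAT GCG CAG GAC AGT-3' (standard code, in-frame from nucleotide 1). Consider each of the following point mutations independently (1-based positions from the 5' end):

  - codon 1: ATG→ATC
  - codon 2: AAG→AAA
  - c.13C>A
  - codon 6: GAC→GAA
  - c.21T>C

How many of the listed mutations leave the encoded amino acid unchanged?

2

Codon 1: ATG (Met) → ATC (Ile) — missense.
Codon 2: AAG (Lys) → AAA (Lys) — synonymous.
Codon 5: CAG (Gln) → AAG (Lys) — missense.
Codon 6: GAC (Asp) → GAA (Glu) — missense.
Codon 7: AGT (Ser) → AGC (Ser) — synonymous.
Synonymous: 2 of 5.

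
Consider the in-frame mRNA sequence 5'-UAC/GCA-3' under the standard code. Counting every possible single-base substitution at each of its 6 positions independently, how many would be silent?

4

Codon 1 (UAC, Tyr): 1 synonymous substitution.
Codon 2 (GCA, Ala): 3 synonymous substitutions.
Total: 1 + 3 = 4.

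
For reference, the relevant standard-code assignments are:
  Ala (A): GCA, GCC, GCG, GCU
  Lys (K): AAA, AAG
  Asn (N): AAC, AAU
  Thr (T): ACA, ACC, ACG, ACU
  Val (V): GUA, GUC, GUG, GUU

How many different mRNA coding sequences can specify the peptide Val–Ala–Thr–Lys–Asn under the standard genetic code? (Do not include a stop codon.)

256

Val: 4 codons.
Ala: 4 codons.
Thr: 4 codons.
Lys: 2 codons.
Asn: 2 codons.
4 × 4 × 4 × 2 × 2 = 256.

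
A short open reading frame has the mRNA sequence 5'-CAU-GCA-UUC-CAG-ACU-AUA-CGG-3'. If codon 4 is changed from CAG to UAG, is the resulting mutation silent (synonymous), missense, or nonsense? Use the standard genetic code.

nonsense

Position 10 falls in codon 4: CAG → Gln.
After the substitution the codon is UAG → Stop.
The new codon is a stop codon, so this is a nonsense mutation.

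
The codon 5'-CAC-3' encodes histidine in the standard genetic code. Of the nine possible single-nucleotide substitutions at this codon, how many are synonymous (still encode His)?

Position 1: none → 0 synonymous.
Position 2: none → 0 synonymous.
Position 3: CAU → 1 synonymous.
Total: 0 + 0 + 1 = 1.

1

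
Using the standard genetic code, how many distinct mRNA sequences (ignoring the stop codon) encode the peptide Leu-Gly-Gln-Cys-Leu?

Leu: 6 codons.
Gly: 4 codons.
Gln: 2 codons.
Cys: 2 codons.
Leu: 6 codons.
6 × 4 × 2 × 2 × 6 = 576.

576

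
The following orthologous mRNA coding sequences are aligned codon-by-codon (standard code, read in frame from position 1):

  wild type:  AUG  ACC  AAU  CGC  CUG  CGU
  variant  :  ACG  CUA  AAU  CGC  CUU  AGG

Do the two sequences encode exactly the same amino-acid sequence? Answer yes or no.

no

Codon 1: AUG Met / ACG Thr — nonsynonymous.
Codon 2: ACC Thr / CUA Leu — nonsynonymous.
Codon 3: AAU Asn / AAU Asn — identical.
Codon 4: CGC Arg / CGC Arg — identical.
Codon 5: CUG Leu / CUU Leu — synonymous.
Codon 6: CGU Arg / AGG Arg — synonymous.
Nonsynonymous differences: 2 → different protein.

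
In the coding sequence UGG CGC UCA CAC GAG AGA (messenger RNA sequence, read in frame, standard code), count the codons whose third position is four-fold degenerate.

2

Codon 1 UGG (Trp): third position 1-fold.
Codon 2 CGC (Arg): third position 4-fold.
Codon 3 UCA (Ser): third position 4-fold.
Codon 4 CAC (His): third position 2-fold.
Codon 5 GAG (Glu): third position 2-fold.
Codon 6 AGA (Arg): third position 2-fold.
Four-fold degenerate third positions: 2.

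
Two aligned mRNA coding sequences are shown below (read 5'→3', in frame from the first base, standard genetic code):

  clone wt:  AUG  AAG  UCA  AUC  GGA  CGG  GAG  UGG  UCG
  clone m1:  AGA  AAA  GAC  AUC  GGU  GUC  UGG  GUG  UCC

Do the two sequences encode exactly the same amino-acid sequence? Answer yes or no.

Codon 1: AUG Met / AGA Arg — nonsynonymous.
Codon 2: AAG Lys / AAA Lys — synonymous.
Codon 3: UCA Ser / GAC Asp — nonsynonymous.
Codon 4: AUC Ile / AUC Ile — identical.
Codon 5: GGA Gly / GGU Gly — synonymous.
Codon 6: CGG Arg / GUC Val — nonsynonymous.
Codon 7: GAG Glu / UGG Trp — nonsynonymous.
Codon 8: UGG Trp / GUG Val — nonsynonymous.
Codon 9: UCG Ser / UCC Ser — synonymous.
Nonsynonymous differences: 5 → different protein.

no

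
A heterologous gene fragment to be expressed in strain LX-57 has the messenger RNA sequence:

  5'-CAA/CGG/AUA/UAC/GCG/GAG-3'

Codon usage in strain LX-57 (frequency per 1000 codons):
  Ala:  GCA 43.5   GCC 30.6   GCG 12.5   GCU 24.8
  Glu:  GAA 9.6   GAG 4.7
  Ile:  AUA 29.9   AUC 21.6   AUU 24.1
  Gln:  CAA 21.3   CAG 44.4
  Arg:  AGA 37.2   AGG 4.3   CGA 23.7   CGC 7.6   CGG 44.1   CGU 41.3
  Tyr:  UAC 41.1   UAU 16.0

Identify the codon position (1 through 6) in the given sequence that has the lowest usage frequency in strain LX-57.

Codon 1 CAA (Gln): 21.3 per 1000.
Codon 2 CGG (Arg): 44.1 per 1000.
Codon 3 AUA (Ile): 29.9 per 1000.
Codon 4 UAC (Tyr): 41.1 per 1000.
Codon 5 GCG (Ala): 12.5 per 1000.
Codon 6 GAG (Glu): 4.7 per 1000.
Lowest frequency is 4.7 at codon 6.

6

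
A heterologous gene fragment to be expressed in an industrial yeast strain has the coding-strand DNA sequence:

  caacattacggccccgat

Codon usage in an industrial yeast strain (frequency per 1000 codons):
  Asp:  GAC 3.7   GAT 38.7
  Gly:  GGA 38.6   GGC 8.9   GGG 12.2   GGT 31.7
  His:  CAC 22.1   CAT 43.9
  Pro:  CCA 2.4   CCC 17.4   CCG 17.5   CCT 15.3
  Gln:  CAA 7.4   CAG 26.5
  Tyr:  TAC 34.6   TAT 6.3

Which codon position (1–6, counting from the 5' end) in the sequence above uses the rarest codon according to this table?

Codon 1 CAA (Gln): 7.4 per 1000.
Codon 2 CAT (His): 43.9 per 1000.
Codon 3 TAC (Tyr): 34.6 per 1000.
Codon 4 GGC (Gly): 8.9 per 1000.
Codon 5 CCC (Pro): 17.4 per 1000.
Codon 6 GAT (Asp): 38.7 per 1000.
Lowest frequency is 7.4 at codon 1.

1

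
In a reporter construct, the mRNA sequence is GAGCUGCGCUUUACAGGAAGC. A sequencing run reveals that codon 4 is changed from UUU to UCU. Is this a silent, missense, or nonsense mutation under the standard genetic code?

Position 11 falls in codon 4: UUU → Phe.
After the substitution the codon is UCU → Ser.
Phe ≠ Ser, so this is a missense mutation.

missense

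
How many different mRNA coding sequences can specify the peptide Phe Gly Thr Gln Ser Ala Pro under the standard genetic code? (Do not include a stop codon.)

Phe: 2 codons.
Gly: 4 codons.
Thr: 4 codons.
Gln: 2 codons.
Ser: 6 codons.
Ala: 4 codons.
Pro: 4 codons.
2 × 4 × 4 × 2 × 6 × 4 × 4 = 6144.

6144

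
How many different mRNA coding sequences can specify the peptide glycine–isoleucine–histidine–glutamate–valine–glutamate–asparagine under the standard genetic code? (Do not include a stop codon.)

Gly: 4 codons.
Ile: 3 codons.
His: 2 codons.
Glu: 2 codons.
Val: 4 codons.
Glu: 2 codons.
Asn: 2 codons.
4 × 3 × 2 × 2 × 4 × 2 × 2 = 768.

768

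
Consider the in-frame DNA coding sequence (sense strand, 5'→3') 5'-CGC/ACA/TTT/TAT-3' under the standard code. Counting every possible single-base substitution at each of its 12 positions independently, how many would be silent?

Codon 1 (CGC, Arg): 3 synonymous substitutions.
Codon 2 (ACA, Thr): 3 synonymous substitutions.
Codon 3 (TTT, Phe): 1 synonymous substitution.
Codon 4 (TAT, Tyr): 1 synonymous substitution.
Total: 3 + 3 + 1 + 1 = 8.

8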